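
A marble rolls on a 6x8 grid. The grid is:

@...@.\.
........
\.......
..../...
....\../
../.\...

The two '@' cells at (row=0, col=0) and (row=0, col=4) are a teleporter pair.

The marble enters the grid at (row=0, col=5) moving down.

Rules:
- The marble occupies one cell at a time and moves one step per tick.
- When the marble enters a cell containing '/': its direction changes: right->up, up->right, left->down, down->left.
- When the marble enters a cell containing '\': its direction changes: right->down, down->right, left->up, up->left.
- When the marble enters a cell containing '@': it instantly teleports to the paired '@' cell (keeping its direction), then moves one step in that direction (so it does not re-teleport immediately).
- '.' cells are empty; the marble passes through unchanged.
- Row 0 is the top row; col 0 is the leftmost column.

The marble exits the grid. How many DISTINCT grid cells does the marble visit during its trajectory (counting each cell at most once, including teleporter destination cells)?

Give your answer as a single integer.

Answer: 6

Derivation:
Step 1: enter (0,5), '.' pass, move down to (1,5)
Step 2: enter (1,5), '.' pass, move down to (2,5)
Step 3: enter (2,5), '.' pass, move down to (3,5)
Step 4: enter (3,5), '.' pass, move down to (4,5)
Step 5: enter (4,5), '.' pass, move down to (5,5)
Step 6: enter (5,5), '.' pass, move down to (6,5)
Step 7: at (6,5) — EXIT via bottom edge, pos 5
Distinct cells visited: 6 (path length 6)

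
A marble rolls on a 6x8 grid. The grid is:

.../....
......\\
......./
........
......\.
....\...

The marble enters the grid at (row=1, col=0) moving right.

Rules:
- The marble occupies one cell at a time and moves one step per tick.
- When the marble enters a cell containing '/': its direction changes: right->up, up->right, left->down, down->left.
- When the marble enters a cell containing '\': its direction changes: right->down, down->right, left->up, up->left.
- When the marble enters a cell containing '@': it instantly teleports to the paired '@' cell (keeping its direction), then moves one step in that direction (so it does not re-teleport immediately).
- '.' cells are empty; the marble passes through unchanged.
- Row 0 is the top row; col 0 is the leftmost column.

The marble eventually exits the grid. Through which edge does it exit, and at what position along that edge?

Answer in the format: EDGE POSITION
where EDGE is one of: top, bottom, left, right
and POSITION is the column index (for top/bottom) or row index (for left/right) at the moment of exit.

Step 1: enter (1,0), '.' pass, move right to (1,1)
Step 2: enter (1,1), '.' pass, move right to (1,2)
Step 3: enter (1,2), '.' pass, move right to (1,3)
Step 4: enter (1,3), '.' pass, move right to (1,4)
Step 5: enter (1,4), '.' pass, move right to (1,5)
Step 6: enter (1,5), '.' pass, move right to (1,6)
Step 7: enter (1,6), '\' deflects right->down, move down to (2,6)
Step 8: enter (2,6), '.' pass, move down to (3,6)
Step 9: enter (3,6), '.' pass, move down to (4,6)
Step 10: enter (4,6), '\' deflects down->right, move right to (4,7)
Step 11: enter (4,7), '.' pass, move right to (4,8)
Step 12: at (4,8) — EXIT via right edge, pos 4

Answer: right 4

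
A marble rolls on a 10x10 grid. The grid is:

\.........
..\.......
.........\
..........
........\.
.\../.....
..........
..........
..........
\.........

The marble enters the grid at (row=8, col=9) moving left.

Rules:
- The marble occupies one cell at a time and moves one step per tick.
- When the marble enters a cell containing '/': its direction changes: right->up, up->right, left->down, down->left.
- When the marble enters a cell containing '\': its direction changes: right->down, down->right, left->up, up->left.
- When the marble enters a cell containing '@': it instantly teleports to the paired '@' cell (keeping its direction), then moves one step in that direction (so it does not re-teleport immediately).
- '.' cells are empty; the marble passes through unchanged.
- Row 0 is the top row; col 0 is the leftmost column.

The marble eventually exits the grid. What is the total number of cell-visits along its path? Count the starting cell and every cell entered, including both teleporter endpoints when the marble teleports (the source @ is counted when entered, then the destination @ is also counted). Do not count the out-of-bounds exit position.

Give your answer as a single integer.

Step 1: enter (8,9), '.' pass, move left to (8,8)
Step 2: enter (8,8), '.' pass, move left to (8,7)
Step 3: enter (8,7), '.' pass, move left to (8,6)
Step 4: enter (8,6), '.' pass, move left to (8,5)
Step 5: enter (8,5), '.' pass, move left to (8,4)
Step 6: enter (8,4), '.' pass, move left to (8,3)
Step 7: enter (8,3), '.' pass, move left to (8,2)
Step 8: enter (8,2), '.' pass, move left to (8,1)
Step 9: enter (8,1), '.' pass, move left to (8,0)
Step 10: enter (8,0), '.' pass, move left to (8,-1)
Step 11: at (8,-1) — EXIT via left edge, pos 8
Path length (cell visits): 10

Answer: 10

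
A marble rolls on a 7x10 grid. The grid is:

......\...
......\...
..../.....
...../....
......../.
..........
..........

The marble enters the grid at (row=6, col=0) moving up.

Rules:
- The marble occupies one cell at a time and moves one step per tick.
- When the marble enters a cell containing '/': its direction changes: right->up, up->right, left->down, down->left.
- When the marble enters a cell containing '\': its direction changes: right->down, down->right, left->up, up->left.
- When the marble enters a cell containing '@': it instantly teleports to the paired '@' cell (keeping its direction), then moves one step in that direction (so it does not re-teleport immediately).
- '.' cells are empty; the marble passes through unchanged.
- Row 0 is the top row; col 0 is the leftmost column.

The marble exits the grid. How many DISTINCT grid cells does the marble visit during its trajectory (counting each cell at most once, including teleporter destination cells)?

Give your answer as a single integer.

Answer: 7

Derivation:
Step 1: enter (6,0), '.' pass, move up to (5,0)
Step 2: enter (5,0), '.' pass, move up to (4,0)
Step 3: enter (4,0), '.' pass, move up to (3,0)
Step 4: enter (3,0), '.' pass, move up to (2,0)
Step 5: enter (2,0), '.' pass, move up to (1,0)
Step 6: enter (1,0), '.' pass, move up to (0,0)
Step 7: enter (0,0), '.' pass, move up to (-1,0)
Step 8: at (-1,0) — EXIT via top edge, pos 0
Distinct cells visited: 7 (path length 7)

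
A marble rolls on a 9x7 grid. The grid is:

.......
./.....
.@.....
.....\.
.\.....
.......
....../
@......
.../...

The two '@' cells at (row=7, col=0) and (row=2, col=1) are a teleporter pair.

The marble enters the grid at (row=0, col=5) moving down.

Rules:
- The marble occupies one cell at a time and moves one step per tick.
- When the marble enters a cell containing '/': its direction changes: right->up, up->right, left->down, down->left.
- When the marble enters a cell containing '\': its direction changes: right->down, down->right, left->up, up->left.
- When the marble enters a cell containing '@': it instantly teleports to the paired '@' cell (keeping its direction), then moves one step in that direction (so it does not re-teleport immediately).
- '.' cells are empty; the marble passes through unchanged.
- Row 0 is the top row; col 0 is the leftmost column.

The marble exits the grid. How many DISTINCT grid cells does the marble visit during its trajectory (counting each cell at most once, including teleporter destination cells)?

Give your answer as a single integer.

Answer: 5

Derivation:
Step 1: enter (0,5), '.' pass, move down to (1,5)
Step 2: enter (1,5), '.' pass, move down to (2,5)
Step 3: enter (2,5), '.' pass, move down to (3,5)
Step 4: enter (3,5), '\' deflects down->right, move right to (3,6)
Step 5: enter (3,6), '.' pass, move right to (3,7)
Step 6: at (3,7) — EXIT via right edge, pos 3
Distinct cells visited: 5 (path length 5)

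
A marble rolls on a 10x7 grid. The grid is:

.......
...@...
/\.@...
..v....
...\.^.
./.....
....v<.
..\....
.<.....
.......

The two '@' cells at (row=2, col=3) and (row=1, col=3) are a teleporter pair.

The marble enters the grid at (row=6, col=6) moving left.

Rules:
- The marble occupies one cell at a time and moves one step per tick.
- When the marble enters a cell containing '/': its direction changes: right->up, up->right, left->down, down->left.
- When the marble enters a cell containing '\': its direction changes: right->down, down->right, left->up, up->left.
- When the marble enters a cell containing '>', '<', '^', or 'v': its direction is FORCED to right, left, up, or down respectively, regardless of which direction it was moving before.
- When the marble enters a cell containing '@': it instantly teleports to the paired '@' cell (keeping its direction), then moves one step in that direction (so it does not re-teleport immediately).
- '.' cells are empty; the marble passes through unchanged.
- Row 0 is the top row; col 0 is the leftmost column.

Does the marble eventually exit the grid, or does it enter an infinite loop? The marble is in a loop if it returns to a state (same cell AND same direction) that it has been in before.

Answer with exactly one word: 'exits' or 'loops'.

Step 1: enter (6,6), '.' pass, move left to (6,5)
Step 2: enter (6,5), '<' forces left->left, move left to (6,4)
Step 3: enter (6,4), 'v' forces left->down, move down to (7,4)
Step 4: enter (7,4), '.' pass, move down to (8,4)
Step 5: enter (8,4), '.' pass, move down to (9,4)
Step 6: enter (9,4), '.' pass, move down to (10,4)
Step 7: at (10,4) — EXIT via bottom edge, pos 4

Answer: exits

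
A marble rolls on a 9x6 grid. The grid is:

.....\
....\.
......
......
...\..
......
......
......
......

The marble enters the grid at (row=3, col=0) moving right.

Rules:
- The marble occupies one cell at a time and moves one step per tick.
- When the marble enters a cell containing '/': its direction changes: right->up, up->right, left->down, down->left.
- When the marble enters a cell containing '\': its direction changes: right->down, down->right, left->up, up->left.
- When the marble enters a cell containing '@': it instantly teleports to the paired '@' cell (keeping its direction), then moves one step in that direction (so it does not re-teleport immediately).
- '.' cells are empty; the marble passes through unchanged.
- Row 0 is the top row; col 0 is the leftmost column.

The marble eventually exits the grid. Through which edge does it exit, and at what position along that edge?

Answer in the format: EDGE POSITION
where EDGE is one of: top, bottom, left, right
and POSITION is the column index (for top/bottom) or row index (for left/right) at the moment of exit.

Step 1: enter (3,0), '.' pass, move right to (3,1)
Step 2: enter (3,1), '.' pass, move right to (3,2)
Step 3: enter (3,2), '.' pass, move right to (3,3)
Step 4: enter (3,3), '.' pass, move right to (3,4)
Step 5: enter (3,4), '.' pass, move right to (3,5)
Step 6: enter (3,5), '.' pass, move right to (3,6)
Step 7: at (3,6) — EXIT via right edge, pos 3

Answer: right 3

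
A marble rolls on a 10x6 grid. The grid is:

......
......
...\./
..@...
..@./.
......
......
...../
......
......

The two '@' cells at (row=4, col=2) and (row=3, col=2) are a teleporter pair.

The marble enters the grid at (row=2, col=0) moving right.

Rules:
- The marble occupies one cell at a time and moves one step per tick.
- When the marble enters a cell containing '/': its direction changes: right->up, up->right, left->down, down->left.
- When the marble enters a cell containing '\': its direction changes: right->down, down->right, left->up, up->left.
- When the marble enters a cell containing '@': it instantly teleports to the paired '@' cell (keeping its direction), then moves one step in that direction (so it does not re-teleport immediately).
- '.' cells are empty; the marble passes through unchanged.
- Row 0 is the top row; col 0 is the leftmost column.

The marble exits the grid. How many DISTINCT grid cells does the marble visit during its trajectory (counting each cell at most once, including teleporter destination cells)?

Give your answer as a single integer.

Answer: 11

Derivation:
Step 1: enter (2,0), '.' pass, move right to (2,1)
Step 2: enter (2,1), '.' pass, move right to (2,2)
Step 3: enter (2,2), '.' pass, move right to (2,3)
Step 4: enter (2,3), '\' deflects right->down, move down to (3,3)
Step 5: enter (3,3), '.' pass, move down to (4,3)
Step 6: enter (4,3), '.' pass, move down to (5,3)
Step 7: enter (5,3), '.' pass, move down to (6,3)
Step 8: enter (6,3), '.' pass, move down to (7,3)
Step 9: enter (7,3), '.' pass, move down to (8,3)
Step 10: enter (8,3), '.' pass, move down to (9,3)
Step 11: enter (9,3), '.' pass, move down to (10,3)
Step 12: at (10,3) — EXIT via bottom edge, pos 3
Distinct cells visited: 11 (path length 11)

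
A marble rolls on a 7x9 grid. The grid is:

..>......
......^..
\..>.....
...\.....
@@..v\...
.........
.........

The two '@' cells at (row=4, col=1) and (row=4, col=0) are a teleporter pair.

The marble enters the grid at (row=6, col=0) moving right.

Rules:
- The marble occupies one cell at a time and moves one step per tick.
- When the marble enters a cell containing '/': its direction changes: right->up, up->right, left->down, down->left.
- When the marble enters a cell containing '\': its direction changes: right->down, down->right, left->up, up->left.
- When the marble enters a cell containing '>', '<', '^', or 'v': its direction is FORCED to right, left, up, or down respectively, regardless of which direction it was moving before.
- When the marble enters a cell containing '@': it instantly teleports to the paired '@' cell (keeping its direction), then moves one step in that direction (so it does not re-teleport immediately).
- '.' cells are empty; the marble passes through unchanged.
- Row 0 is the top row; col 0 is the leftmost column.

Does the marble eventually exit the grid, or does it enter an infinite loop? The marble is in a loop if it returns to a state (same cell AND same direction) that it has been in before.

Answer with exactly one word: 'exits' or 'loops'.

Step 1: enter (6,0), '.' pass, move right to (6,1)
Step 2: enter (6,1), '.' pass, move right to (6,2)
Step 3: enter (6,2), '.' pass, move right to (6,3)
Step 4: enter (6,3), '.' pass, move right to (6,4)
Step 5: enter (6,4), '.' pass, move right to (6,5)
Step 6: enter (6,5), '.' pass, move right to (6,6)
Step 7: enter (6,6), '.' pass, move right to (6,7)
Step 8: enter (6,7), '.' pass, move right to (6,8)
Step 9: enter (6,8), '.' pass, move right to (6,9)
Step 10: at (6,9) — EXIT via right edge, pos 6

Answer: exits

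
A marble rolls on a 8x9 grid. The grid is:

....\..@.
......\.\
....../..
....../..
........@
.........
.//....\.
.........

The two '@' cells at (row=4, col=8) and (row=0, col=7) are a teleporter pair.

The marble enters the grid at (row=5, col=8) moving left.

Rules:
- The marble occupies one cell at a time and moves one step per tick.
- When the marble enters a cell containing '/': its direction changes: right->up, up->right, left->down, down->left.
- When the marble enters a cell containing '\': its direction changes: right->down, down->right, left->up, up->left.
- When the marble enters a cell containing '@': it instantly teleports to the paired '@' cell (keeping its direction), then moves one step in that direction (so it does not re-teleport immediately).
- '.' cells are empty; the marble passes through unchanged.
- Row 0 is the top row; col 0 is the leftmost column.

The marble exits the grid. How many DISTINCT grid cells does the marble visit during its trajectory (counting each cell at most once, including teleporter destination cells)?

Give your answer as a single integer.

Step 1: enter (5,8), '.' pass, move left to (5,7)
Step 2: enter (5,7), '.' pass, move left to (5,6)
Step 3: enter (5,6), '.' pass, move left to (5,5)
Step 4: enter (5,5), '.' pass, move left to (5,4)
Step 5: enter (5,4), '.' pass, move left to (5,3)
Step 6: enter (5,3), '.' pass, move left to (5,2)
Step 7: enter (5,2), '.' pass, move left to (5,1)
Step 8: enter (5,1), '.' pass, move left to (5,0)
Step 9: enter (5,0), '.' pass, move left to (5,-1)
Step 10: at (5,-1) — EXIT via left edge, pos 5
Distinct cells visited: 9 (path length 9)

Answer: 9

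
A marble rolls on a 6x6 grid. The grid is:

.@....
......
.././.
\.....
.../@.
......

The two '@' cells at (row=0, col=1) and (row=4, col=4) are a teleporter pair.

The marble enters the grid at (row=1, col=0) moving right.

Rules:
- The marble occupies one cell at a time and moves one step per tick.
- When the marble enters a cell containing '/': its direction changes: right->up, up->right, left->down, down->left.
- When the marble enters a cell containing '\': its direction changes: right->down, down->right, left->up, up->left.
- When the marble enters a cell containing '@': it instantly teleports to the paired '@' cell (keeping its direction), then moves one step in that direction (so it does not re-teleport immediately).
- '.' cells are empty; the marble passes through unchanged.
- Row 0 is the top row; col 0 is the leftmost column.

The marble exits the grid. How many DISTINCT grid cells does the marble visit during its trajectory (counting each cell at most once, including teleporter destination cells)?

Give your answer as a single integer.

Step 1: enter (1,0), '.' pass, move right to (1,1)
Step 2: enter (1,1), '.' pass, move right to (1,2)
Step 3: enter (1,2), '.' pass, move right to (1,3)
Step 4: enter (1,3), '.' pass, move right to (1,4)
Step 5: enter (1,4), '.' pass, move right to (1,5)
Step 6: enter (1,5), '.' pass, move right to (1,6)
Step 7: at (1,6) — EXIT via right edge, pos 1
Distinct cells visited: 6 (path length 6)

Answer: 6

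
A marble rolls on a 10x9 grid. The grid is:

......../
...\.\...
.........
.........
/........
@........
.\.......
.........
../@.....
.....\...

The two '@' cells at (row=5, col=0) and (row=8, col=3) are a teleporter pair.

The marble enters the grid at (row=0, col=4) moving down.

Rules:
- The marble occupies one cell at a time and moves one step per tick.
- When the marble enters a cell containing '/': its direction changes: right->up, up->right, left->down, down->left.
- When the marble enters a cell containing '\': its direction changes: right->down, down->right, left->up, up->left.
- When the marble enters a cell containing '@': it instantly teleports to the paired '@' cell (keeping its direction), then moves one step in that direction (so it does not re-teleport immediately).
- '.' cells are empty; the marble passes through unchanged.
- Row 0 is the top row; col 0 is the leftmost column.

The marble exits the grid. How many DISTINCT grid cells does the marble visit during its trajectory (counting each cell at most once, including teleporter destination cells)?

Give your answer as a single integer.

Answer: 10

Derivation:
Step 1: enter (0,4), '.' pass, move down to (1,4)
Step 2: enter (1,4), '.' pass, move down to (2,4)
Step 3: enter (2,4), '.' pass, move down to (3,4)
Step 4: enter (3,4), '.' pass, move down to (4,4)
Step 5: enter (4,4), '.' pass, move down to (5,4)
Step 6: enter (5,4), '.' pass, move down to (6,4)
Step 7: enter (6,4), '.' pass, move down to (7,4)
Step 8: enter (7,4), '.' pass, move down to (8,4)
Step 9: enter (8,4), '.' pass, move down to (9,4)
Step 10: enter (9,4), '.' pass, move down to (10,4)
Step 11: at (10,4) — EXIT via bottom edge, pos 4
Distinct cells visited: 10 (path length 10)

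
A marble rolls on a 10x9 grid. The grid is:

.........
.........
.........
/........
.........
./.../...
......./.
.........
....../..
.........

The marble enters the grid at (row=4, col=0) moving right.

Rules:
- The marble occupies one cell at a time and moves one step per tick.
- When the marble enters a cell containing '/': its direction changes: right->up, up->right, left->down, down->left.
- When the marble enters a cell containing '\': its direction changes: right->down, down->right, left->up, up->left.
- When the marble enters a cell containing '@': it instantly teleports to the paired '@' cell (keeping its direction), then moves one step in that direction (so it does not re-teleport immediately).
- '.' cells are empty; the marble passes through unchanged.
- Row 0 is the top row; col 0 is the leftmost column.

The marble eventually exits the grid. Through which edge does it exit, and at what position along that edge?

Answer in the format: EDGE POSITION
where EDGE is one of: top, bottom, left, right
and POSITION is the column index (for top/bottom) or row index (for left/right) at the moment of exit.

Step 1: enter (4,0), '.' pass, move right to (4,1)
Step 2: enter (4,1), '.' pass, move right to (4,2)
Step 3: enter (4,2), '.' pass, move right to (4,3)
Step 4: enter (4,3), '.' pass, move right to (4,4)
Step 5: enter (4,4), '.' pass, move right to (4,5)
Step 6: enter (4,5), '.' pass, move right to (4,6)
Step 7: enter (4,6), '.' pass, move right to (4,7)
Step 8: enter (4,7), '.' pass, move right to (4,8)
Step 9: enter (4,8), '.' pass, move right to (4,9)
Step 10: at (4,9) — EXIT via right edge, pos 4

Answer: right 4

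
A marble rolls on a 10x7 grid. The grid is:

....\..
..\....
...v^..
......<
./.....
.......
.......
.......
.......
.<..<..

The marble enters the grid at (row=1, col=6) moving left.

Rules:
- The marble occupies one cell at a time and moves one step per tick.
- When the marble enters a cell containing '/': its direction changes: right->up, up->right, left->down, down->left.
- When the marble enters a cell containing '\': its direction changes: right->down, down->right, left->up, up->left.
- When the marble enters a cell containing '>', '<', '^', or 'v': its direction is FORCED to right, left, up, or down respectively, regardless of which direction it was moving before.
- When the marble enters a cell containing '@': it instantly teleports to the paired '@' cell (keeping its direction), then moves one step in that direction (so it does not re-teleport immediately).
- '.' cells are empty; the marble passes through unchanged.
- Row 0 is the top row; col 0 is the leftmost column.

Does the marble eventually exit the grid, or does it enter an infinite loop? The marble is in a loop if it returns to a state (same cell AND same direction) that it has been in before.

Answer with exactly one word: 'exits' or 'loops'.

Answer: exits

Derivation:
Step 1: enter (1,6), '.' pass, move left to (1,5)
Step 2: enter (1,5), '.' pass, move left to (1,4)
Step 3: enter (1,4), '.' pass, move left to (1,3)
Step 4: enter (1,3), '.' pass, move left to (1,2)
Step 5: enter (1,2), '\' deflects left->up, move up to (0,2)
Step 6: enter (0,2), '.' pass, move up to (-1,2)
Step 7: at (-1,2) — EXIT via top edge, pos 2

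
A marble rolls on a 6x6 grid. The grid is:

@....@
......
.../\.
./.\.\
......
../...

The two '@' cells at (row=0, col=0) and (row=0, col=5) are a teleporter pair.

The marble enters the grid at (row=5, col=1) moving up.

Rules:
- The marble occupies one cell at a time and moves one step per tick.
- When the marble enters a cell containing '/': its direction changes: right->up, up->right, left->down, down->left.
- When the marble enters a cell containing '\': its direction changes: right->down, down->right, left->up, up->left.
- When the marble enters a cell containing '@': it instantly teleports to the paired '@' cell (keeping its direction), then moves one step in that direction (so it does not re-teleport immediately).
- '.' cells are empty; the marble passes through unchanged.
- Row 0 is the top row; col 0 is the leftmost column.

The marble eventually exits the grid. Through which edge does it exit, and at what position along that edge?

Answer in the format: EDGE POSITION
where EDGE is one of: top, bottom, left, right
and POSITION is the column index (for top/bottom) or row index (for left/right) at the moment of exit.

Answer: bottom 3

Derivation:
Step 1: enter (5,1), '.' pass, move up to (4,1)
Step 2: enter (4,1), '.' pass, move up to (3,1)
Step 3: enter (3,1), '/' deflects up->right, move right to (3,2)
Step 4: enter (3,2), '.' pass, move right to (3,3)
Step 5: enter (3,3), '\' deflects right->down, move down to (4,3)
Step 6: enter (4,3), '.' pass, move down to (5,3)
Step 7: enter (5,3), '.' pass, move down to (6,3)
Step 8: at (6,3) — EXIT via bottom edge, pos 3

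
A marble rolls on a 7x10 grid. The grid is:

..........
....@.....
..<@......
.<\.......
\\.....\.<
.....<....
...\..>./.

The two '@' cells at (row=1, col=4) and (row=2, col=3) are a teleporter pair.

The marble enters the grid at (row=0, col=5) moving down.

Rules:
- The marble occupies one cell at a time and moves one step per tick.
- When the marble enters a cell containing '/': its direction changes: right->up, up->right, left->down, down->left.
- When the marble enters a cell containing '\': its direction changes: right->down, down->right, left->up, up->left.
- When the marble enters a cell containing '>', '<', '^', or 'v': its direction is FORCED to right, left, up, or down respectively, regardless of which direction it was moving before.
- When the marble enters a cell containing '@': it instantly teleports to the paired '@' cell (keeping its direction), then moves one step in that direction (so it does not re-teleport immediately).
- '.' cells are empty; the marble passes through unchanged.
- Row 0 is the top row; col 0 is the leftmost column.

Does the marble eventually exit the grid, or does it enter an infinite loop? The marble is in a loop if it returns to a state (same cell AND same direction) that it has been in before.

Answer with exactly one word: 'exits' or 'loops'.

Answer: exits

Derivation:
Step 1: enter (0,5), '.' pass, move down to (1,5)
Step 2: enter (1,5), '.' pass, move down to (2,5)
Step 3: enter (2,5), '.' pass, move down to (3,5)
Step 4: enter (3,5), '.' pass, move down to (4,5)
Step 5: enter (4,5), '.' pass, move down to (5,5)
Step 6: enter (5,5), '<' forces down->left, move left to (5,4)
Step 7: enter (5,4), '.' pass, move left to (5,3)
Step 8: enter (5,3), '.' pass, move left to (5,2)
Step 9: enter (5,2), '.' pass, move left to (5,1)
Step 10: enter (5,1), '.' pass, move left to (5,0)
Step 11: enter (5,0), '.' pass, move left to (5,-1)
Step 12: at (5,-1) — EXIT via left edge, pos 5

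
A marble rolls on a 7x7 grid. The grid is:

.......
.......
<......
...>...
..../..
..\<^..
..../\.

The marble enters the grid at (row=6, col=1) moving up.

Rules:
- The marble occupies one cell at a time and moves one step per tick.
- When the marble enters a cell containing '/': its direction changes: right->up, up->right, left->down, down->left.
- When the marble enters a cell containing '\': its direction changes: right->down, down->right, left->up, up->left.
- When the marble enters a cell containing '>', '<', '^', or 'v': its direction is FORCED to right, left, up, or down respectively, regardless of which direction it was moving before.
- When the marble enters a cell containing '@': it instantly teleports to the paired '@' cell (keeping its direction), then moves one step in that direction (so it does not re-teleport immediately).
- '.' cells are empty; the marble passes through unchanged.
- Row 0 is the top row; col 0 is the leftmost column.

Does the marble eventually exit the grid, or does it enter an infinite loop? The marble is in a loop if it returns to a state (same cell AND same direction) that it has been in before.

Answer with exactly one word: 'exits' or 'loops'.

Step 1: enter (6,1), '.' pass, move up to (5,1)
Step 2: enter (5,1), '.' pass, move up to (4,1)
Step 3: enter (4,1), '.' pass, move up to (3,1)
Step 4: enter (3,1), '.' pass, move up to (2,1)
Step 5: enter (2,1), '.' pass, move up to (1,1)
Step 6: enter (1,1), '.' pass, move up to (0,1)
Step 7: enter (0,1), '.' pass, move up to (-1,1)
Step 8: at (-1,1) — EXIT via top edge, pos 1

Answer: exits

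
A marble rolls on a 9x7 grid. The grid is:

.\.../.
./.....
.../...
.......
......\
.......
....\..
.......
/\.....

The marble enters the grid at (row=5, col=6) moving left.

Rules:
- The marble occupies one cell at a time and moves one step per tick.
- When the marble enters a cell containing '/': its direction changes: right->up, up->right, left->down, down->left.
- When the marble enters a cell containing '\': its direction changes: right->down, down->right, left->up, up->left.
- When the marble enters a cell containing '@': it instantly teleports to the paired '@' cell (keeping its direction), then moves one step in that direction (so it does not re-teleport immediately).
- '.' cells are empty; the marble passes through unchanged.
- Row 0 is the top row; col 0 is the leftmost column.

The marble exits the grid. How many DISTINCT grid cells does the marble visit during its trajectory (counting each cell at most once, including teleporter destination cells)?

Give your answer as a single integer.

Answer: 7

Derivation:
Step 1: enter (5,6), '.' pass, move left to (5,5)
Step 2: enter (5,5), '.' pass, move left to (5,4)
Step 3: enter (5,4), '.' pass, move left to (5,3)
Step 4: enter (5,3), '.' pass, move left to (5,2)
Step 5: enter (5,2), '.' pass, move left to (5,1)
Step 6: enter (5,1), '.' pass, move left to (5,0)
Step 7: enter (5,0), '.' pass, move left to (5,-1)
Step 8: at (5,-1) — EXIT via left edge, pos 5
Distinct cells visited: 7 (path length 7)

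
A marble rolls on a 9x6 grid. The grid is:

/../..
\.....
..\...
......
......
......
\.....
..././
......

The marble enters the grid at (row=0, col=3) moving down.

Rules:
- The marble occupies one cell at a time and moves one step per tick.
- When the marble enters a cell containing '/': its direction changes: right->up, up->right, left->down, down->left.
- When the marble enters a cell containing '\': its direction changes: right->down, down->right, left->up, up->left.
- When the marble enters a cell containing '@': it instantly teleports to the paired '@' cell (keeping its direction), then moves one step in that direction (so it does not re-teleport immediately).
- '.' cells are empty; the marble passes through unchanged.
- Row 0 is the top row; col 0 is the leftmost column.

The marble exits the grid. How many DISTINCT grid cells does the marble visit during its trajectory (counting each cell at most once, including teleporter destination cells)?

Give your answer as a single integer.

Step 1: enter (0,3), '/' deflects down->left, move left to (0,2)
Step 2: enter (0,2), '.' pass, move left to (0,1)
Step 3: enter (0,1), '.' pass, move left to (0,0)
Step 4: enter (0,0), '/' deflects left->down, move down to (1,0)
Step 5: enter (1,0), '\' deflects down->right, move right to (1,1)
Step 6: enter (1,1), '.' pass, move right to (1,2)
Step 7: enter (1,2), '.' pass, move right to (1,3)
Step 8: enter (1,3), '.' pass, move right to (1,4)
Step 9: enter (1,4), '.' pass, move right to (1,5)
Step 10: enter (1,5), '.' pass, move right to (1,6)
Step 11: at (1,6) — EXIT via right edge, pos 1
Distinct cells visited: 10 (path length 10)

Answer: 10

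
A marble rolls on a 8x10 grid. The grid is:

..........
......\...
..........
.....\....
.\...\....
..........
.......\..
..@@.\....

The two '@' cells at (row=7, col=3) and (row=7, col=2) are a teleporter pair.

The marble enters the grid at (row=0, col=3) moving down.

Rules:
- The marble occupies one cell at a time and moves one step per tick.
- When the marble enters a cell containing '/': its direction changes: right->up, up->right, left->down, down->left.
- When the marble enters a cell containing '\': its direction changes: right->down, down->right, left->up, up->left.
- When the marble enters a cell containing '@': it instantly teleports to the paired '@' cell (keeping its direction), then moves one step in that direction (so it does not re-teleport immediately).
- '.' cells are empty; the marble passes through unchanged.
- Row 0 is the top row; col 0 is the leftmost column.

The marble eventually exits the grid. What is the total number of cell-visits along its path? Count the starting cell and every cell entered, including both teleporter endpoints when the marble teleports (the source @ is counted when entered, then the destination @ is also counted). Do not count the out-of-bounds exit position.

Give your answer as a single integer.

Answer: 9

Derivation:
Step 1: enter (0,3), '.' pass, move down to (1,3)
Step 2: enter (1,3), '.' pass, move down to (2,3)
Step 3: enter (2,3), '.' pass, move down to (3,3)
Step 4: enter (3,3), '.' pass, move down to (4,3)
Step 5: enter (4,3), '.' pass, move down to (5,3)
Step 6: enter (5,3), '.' pass, move down to (6,3)
Step 7: enter (6,3), '.' pass, move down to (7,3)
Step 8: enter (7,3), '@' teleport (7,3)->(7,2), also enter (7,2), move down to (8,2)
Step 9: at (8,2) — EXIT via bottom edge, pos 2
Path length (cell visits): 9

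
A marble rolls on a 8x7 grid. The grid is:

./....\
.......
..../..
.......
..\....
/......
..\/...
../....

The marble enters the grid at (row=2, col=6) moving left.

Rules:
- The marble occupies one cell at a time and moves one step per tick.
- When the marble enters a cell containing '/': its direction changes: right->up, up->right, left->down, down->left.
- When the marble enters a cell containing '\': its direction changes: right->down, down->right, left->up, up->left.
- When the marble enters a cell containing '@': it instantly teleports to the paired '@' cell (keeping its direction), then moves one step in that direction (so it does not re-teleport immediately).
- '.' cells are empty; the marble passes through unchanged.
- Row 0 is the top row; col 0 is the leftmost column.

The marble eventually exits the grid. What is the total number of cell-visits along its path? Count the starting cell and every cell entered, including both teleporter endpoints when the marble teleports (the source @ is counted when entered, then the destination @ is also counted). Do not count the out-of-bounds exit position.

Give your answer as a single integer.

Step 1: enter (2,6), '.' pass, move left to (2,5)
Step 2: enter (2,5), '.' pass, move left to (2,4)
Step 3: enter (2,4), '/' deflects left->down, move down to (3,4)
Step 4: enter (3,4), '.' pass, move down to (4,4)
Step 5: enter (4,4), '.' pass, move down to (5,4)
Step 6: enter (5,4), '.' pass, move down to (6,4)
Step 7: enter (6,4), '.' pass, move down to (7,4)
Step 8: enter (7,4), '.' pass, move down to (8,4)
Step 9: at (8,4) — EXIT via bottom edge, pos 4
Path length (cell visits): 8

Answer: 8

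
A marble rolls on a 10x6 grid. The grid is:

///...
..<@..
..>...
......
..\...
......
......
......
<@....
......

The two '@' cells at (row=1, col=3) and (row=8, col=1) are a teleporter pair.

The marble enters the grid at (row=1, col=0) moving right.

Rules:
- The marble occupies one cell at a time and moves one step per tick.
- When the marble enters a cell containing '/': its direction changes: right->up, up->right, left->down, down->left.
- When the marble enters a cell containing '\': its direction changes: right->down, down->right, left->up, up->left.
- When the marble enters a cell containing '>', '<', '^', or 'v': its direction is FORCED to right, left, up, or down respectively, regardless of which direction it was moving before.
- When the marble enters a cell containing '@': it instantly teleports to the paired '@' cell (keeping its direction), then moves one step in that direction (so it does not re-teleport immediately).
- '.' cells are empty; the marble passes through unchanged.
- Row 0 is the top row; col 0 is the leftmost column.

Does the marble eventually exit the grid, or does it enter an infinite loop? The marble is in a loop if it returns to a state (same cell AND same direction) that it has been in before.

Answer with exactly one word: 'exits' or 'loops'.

Step 1: enter (1,0), '.' pass, move right to (1,1)
Step 2: enter (1,1), '.' pass, move right to (1,2)
Step 3: enter (1,2), '<' forces right->left, move left to (1,1)
Step 4: enter (1,1), '.' pass, move left to (1,0)
Step 5: enter (1,0), '.' pass, move left to (1,-1)
Step 6: at (1,-1) — EXIT via left edge, pos 1

Answer: exits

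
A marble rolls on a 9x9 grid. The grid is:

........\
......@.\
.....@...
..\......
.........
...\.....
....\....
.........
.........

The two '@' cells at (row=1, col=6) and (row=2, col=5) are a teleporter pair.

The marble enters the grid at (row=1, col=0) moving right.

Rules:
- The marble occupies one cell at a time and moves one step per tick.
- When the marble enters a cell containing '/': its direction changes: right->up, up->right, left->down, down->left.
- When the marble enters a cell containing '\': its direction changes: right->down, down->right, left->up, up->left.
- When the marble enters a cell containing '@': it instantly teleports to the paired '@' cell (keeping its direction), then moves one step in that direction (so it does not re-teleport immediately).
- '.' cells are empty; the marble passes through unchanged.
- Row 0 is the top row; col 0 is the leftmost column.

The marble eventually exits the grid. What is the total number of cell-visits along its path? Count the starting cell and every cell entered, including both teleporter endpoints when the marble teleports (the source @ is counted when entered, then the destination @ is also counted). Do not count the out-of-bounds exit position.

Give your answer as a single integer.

Answer: 11

Derivation:
Step 1: enter (1,0), '.' pass, move right to (1,1)
Step 2: enter (1,1), '.' pass, move right to (1,2)
Step 3: enter (1,2), '.' pass, move right to (1,3)
Step 4: enter (1,3), '.' pass, move right to (1,4)
Step 5: enter (1,4), '.' pass, move right to (1,5)
Step 6: enter (1,5), '.' pass, move right to (1,6)
Step 7: enter (1,6), '@' teleport (1,6)->(2,5), also enter (2,5), move right to (2,6)
Step 8: enter (2,6), '.' pass, move right to (2,7)
Step 9: enter (2,7), '.' pass, move right to (2,8)
Step 10: enter (2,8), '.' pass, move right to (2,9)
Step 11: at (2,9) — EXIT via right edge, pos 2
Path length (cell visits): 11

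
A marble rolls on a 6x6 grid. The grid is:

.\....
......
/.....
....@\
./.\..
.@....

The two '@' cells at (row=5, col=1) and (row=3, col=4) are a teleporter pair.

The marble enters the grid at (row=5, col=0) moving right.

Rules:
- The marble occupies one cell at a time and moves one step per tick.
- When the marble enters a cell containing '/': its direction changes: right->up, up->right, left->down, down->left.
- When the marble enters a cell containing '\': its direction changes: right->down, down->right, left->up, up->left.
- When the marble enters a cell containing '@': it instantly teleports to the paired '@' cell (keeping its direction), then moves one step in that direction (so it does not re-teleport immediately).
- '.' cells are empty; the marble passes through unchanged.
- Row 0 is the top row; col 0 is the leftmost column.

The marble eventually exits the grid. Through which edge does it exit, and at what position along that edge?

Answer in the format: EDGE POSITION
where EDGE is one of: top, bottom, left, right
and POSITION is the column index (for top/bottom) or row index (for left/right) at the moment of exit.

Answer: bottom 5

Derivation:
Step 1: enter (5,0), '.' pass, move right to (5,1)
Step 2: enter (5,1), '@' teleport (5,1)->(3,4), also enter (3,4), move right to (3,5)
Step 3: enter (3,5), '\' deflects right->down, move down to (4,5)
Step 4: enter (4,5), '.' pass, move down to (5,5)
Step 5: enter (5,5), '.' pass, move down to (6,5)
Step 6: at (6,5) — EXIT via bottom edge, pos 5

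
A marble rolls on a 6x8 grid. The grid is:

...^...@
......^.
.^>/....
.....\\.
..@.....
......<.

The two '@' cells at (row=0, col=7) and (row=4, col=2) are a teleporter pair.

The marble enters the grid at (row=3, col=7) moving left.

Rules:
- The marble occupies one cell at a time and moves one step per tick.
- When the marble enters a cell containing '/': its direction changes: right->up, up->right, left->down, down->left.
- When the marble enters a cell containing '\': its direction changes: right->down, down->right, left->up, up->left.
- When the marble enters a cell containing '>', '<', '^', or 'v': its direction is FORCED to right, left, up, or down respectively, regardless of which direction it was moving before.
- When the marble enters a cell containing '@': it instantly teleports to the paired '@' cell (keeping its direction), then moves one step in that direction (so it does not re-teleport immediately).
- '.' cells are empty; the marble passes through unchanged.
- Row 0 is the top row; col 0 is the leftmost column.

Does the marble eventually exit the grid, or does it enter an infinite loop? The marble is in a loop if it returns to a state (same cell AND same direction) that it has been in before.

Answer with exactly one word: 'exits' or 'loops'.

Step 1: enter (3,7), '.' pass, move left to (3,6)
Step 2: enter (3,6), '\' deflects left->up, move up to (2,6)
Step 3: enter (2,6), '.' pass, move up to (1,6)
Step 4: enter (1,6), '^' forces up->up, move up to (0,6)
Step 5: enter (0,6), '.' pass, move up to (-1,6)
Step 6: at (-1,6) — EXIT via top edge, pos 6

Answer: exits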